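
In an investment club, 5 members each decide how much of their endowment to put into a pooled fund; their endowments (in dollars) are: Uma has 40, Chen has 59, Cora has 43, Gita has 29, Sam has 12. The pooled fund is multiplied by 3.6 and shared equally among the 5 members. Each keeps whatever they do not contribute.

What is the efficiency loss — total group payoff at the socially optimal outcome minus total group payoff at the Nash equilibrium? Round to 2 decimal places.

475.80 dollars

The private return per contributed unit is 3.6/5 = 0.7200 < 1 for every player regardless of endowment, so the Nash equilibrium is zero contribution and the group total is Σ E_j = 40 + 59 + 43 + 29 + 12 = 183.
Each contributed unit returns 3.600 to the group, so the social optimum is full contribution by everyone: group total = 3.600 × 183 = 658.80.
Efficiency loss = (3.600 − 1) × 183 = 475.80.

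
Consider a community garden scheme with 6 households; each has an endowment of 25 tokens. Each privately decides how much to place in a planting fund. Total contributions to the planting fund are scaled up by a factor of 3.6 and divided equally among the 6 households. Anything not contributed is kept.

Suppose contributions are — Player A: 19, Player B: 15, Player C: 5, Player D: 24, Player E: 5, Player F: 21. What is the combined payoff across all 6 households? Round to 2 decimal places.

Total contributed: 19 + 15 + 5 + 24 + 5 + 21 = 89; total kept: 6 × 25 − 89 = 61.
The planting fund pays out 3.6 × 89 = 320.40 in aggregate.
Group total = 61 + 320.40 = 381.40.

381.40 tokens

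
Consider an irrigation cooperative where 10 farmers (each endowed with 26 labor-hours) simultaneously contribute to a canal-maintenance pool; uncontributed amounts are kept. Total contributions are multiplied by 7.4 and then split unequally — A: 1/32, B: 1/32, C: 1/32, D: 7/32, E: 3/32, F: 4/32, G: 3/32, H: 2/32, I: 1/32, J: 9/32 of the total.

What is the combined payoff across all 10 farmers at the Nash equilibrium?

592.80 labor-hours

Each unit j contributes comes back to j as 7.4 × (j's share), so j prefers to contribute only if that share exceeds 1/7.4 = 0.1351; otherwise keeping the unit dominates.
The shares above 0.1351 belong to D and J, contributing 26 each; the remaining 8 contribute 0. Total contributed: 52.
The canal-maintenance pool pays out 7.4 × 52 = 384.80 in total (split across the unequal shares, but the aggregate is all that matters for the group sum).
The 8 free-riders keep 26 each, adding 208. Group total = 208 + 384.80 = 592.80.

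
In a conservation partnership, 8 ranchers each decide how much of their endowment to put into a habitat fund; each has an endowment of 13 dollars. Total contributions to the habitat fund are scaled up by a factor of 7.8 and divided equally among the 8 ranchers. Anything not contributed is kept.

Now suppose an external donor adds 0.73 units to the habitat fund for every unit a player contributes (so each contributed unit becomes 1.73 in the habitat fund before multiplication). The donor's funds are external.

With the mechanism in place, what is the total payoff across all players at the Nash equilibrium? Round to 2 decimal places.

Under the mechanism each unit contributed yields 7.8 × 1.73 / 8 = 1.6868 back to its contributor per unit of net cost, which exceeds 1, making full contribution the dominant choice for everyone.
At the Nash equilibrium everyone contributes 13. Group total payoff = 7.8 × 1.73 × 104 = 1403.38.

1403.38 dollars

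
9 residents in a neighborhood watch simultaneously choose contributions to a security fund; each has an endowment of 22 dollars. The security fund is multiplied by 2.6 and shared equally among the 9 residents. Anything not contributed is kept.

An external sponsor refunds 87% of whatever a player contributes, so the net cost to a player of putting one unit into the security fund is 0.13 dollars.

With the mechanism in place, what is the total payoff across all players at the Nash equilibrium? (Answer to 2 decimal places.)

Under the mechanism each unit contributed yields (2.6/9) / 0.13 = 2.2222 back to its contributor per unit of net cost, which exceeds 1, making full contribution the dominant choice for everyone.
At the Nash equilibrium everyone contributes 22. Group total payoff = 9 × (22 × 0.87 + 2.6 × 22) = 687.06.

687.06 dollars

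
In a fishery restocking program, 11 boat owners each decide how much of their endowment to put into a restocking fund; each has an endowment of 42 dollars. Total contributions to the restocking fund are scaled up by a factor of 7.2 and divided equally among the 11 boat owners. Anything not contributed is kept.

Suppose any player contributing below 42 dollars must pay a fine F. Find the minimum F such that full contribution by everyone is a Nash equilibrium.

14.51 dollars

Given the others contribute fully, the best deviation is to contribute 0 (any partial contribution still incurs the fine and gives up units whose private return 0.6545 is below 1).
Deviating from 42 to 0 saves 42 dollars but forfeits the deviator's share of the drop in the restocking fund: 7.2/11 × 42 = 27.49.
So the deviation gain is 42 − 27.49 = 14.51, and the fine must be at least 14.51 dollars to wipe it out.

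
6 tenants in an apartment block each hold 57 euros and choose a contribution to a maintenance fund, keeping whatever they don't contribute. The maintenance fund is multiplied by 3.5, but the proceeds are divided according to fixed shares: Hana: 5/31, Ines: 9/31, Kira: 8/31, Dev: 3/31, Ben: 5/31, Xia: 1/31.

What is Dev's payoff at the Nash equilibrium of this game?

A player with share s gets back 3.5·s per unit contributed, so full contribution is dominant for anyone with s > 1/3.5 = 0.2857 and zero contribution is dominant for anyone below.
Only Ines (9/31) clears that bar, contributing 57; the remaining 5 contribute 0. Total contributed: 57.
Dev keeps 57 and receives 3.5 × 57 × 3/31 = 19.31 from the maintenance fund, for a payoff of 76.31.

76.31 euros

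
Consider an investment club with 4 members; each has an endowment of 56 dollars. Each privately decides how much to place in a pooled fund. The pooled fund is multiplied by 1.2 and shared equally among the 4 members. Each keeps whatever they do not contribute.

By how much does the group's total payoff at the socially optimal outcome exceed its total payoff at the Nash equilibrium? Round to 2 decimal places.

Each contributed unit returns 1.2/4 = 0.3000 to its contributor — below 1 — so contributing 0 is dominant for every player. At the Nash equilibrium everyone keeps their 56, and the group total is 4 × 56 = 224.
Each contributed unit returns 1.200 to the group as a whole (0.3000 to each of 4 players), which exceeds 1, so the social optimum is full contribution: group total = 1.200 × 224 = 268.80.
Efficiency loss = 268.80 − 224 = 44.80.

44.80 dollars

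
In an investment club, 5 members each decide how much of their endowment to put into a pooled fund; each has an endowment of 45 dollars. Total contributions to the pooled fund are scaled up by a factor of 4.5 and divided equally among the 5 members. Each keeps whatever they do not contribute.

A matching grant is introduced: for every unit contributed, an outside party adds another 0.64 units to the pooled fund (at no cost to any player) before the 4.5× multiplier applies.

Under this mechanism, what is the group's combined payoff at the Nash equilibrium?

Under the mechanism each unit contributed yields 4.5 × 1.64 / 5 = 1.4760 back to its contributor per unit of net cost, which exceeds 1, making full contribution the dominant choice for everyone.
At the Nash equilibrium everyone contributes 45. Group total payoff = 4.5 × 1.64 × 225 = 1660.50.

1660.50 dollars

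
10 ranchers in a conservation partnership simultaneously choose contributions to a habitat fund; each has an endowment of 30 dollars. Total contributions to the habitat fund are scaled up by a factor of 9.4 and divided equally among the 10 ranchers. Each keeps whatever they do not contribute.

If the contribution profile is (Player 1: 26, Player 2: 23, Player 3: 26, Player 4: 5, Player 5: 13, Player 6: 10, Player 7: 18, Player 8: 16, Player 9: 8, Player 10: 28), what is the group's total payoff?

Total contributed: 26 + 23 + 26 + 5 + 13 + 10 + 18 + 16 + 8 + 28 = 173; total kept: 10 × 30 − 173 = 127.
The habitat fund pays out 9.4 × 173 = 1626.20 in aggregate.
Group total = 127 + 1626.20 = 1753.20.

1753.20 dollars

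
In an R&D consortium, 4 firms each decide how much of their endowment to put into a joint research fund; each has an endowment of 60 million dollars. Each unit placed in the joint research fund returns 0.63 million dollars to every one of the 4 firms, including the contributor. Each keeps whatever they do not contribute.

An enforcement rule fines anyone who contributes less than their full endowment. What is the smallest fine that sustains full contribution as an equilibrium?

22.20 million dollars

Given the others contribute fully, the best deviation is to contribute 0 (any partial contribution still incurs the fine and gives up units whose private return 0.63 is below 1).
Deviating from 60 to 0 saves 60 million dollars but forfeits the deviator's share of the drop in the joint research fund: 0.63 × 60 = 37.80.
So the deviation gain is 60 − 37.80 = 22.20, and the fine must be at least 22.20 million dollars to wipe it out.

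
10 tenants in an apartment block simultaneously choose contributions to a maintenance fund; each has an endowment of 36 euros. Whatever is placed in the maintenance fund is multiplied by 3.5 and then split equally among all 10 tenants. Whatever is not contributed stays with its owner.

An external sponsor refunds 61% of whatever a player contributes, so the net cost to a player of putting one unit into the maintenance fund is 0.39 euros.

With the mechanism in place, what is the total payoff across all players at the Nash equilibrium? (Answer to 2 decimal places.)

Even with the mechanism, each unit contributed returns only (3.5/10) / 0.39 = 0.8974 per unit of net cost, so contributing nothing is still dominant.
Everyone keeps their endowment and the group total is 10 × 36 = 360.

360.00 euros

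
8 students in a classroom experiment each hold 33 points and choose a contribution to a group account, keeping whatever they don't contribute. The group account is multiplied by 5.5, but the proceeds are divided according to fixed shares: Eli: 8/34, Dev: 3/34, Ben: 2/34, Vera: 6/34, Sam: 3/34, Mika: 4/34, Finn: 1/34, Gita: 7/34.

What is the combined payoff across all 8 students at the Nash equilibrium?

561.00 points

For player j, contributing a unit is worthwhile iff 5.5 × (j's share) ≥ 1, i.e. iff j's share is at least 0.1818.
Eli and Gita are above the threshold, contributing 33 each; the remaining 6 contribute 0. Total contributed: 66.
The group account pays out 5.5 × 66 = 363.00 in total (split across the unequal shares, but the aggregate is all that matters for the group sum).
The 6 free-riders keep 33 each, adding 198. Group total = 198 + 363.00 = 561.00.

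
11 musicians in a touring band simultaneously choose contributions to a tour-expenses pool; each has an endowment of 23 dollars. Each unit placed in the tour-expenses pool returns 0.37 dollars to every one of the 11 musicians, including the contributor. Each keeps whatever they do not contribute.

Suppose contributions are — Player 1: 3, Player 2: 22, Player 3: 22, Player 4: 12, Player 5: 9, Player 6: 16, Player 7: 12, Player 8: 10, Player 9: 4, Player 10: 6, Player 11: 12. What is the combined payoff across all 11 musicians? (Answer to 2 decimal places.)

645.96 dollars

Total contributed: 3 + 22 + 22 + 12 + 9 + 16 + 12 + 10 + 4 + 6 + 12 = 128; total kept: 11 × 23 − 128 = 125.
The tour-expenses pool pays out 0.37 × 11 × 128 = 520.96 in aggregate.
Group total = 125 + 520.96 = 645.96.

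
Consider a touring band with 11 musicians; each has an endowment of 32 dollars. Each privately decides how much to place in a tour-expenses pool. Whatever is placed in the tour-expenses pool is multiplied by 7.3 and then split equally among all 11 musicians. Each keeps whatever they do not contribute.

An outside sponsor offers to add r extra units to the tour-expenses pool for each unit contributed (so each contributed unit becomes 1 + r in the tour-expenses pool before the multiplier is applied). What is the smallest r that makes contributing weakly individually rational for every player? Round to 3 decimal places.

With matching at rate r, one contributed unit becomes (1 + r) in the tour-expenses pool and returns 7.3 × (1 + r) / 11 to the contributor.
Setting this equal to 1: 1 + r = 11/7.3 = 1.5068.
So the minimum matching rate is r = 1.5068 − 1 = 0.507.

0.507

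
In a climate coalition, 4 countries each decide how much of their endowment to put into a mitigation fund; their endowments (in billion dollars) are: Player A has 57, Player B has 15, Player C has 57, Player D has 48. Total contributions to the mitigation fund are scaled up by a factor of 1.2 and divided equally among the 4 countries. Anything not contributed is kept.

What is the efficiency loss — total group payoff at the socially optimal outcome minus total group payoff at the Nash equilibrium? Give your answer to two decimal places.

35.40 billion dollars

The private return per contributed unit is 1.2/4 = 0.3000 < 1 for every player regardless of endowment, so the Nash equilibrium is zero contribution and the group total is Σ E_j = 57 + 15 + 57 + 48 = 177.
Each contributed unit returns 1.200 to the group, so the social optimum is full contribution by everyone: group total = 1.200 × 177 = 212.40.
Efficiency loss = (1.200 − 1) × 177 = 35.40.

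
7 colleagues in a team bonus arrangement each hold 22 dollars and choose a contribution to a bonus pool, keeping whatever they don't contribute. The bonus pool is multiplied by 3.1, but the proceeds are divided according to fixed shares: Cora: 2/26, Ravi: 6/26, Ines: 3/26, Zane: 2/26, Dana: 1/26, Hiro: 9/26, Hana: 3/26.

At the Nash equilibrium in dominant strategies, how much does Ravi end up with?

A player with share s gets back 3.1·s per unit contributed, so full contribution is dominant for anyone with s > 1/3.1 = 0.3226 and zero contribution is dominant for anyone below.
Only Hiro (9/26) clears that bar, contributing 22; the remaining 6 contribute 0. Total contributed: 22.
Ravi keeps 22 and receives 3.1 × 22 × 6/26 = 15.74 from the bonus pool, for a payoff of 37.74.

37.74 dollars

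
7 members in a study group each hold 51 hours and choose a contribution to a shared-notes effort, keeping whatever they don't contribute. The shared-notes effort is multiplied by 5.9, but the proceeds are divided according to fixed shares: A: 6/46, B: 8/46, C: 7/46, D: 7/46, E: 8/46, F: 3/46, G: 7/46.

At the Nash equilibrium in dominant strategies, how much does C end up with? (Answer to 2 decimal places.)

142.58 hours

Player j's private return per contributed unit is 5.9 × (j's share). Contributing is weakly dominant for j when that share is at least 1/5.9 = 0.1695, and contributing 0 is dominant otherwise.
The shares above 0.1695 belong to B and E, contributing 51 each; the remaining 5 contribute 0. Total contributed: 102.
C keeps 51 and receives 5.9 × 102 × 7/46 = 91.58 from the shared-notes effort, for a payoff of 142.58.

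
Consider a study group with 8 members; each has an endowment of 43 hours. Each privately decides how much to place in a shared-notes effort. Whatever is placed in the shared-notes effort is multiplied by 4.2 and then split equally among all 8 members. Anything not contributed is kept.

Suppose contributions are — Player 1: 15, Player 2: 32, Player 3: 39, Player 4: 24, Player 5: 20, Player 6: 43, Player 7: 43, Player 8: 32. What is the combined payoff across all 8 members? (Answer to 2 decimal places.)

Total contributed: 15 + 32 + 39 + 24 + 20 + 43 + 43 + 32 = 248; total kept: 8 × 43 − 248 = 96.
The shared-notes effort pays out 4.2 × 248 = 1041.60 in aggregate.
Group total = 96 + 1041.60 = 1137.60.

1137.60 hours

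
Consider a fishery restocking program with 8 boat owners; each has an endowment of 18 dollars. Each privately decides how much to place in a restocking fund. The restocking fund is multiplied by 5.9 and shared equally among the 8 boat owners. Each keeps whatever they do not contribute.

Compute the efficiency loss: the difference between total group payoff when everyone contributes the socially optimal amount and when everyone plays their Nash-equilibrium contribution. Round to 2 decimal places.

705.60 dollars

Each contributed unit returns 5.9/8 = 0.7375 to its contributor — below 1 — so contributing 0 is dominant for every player. At the Nash equilibrium everyone keeps their 18, and the group total is 8 × 18 = 144.
Each contributed unit returns 5.900 to the group as a whole (0.7375 to each of 8 players), which exceeds 1, so the social optimum is full contribution: group total = 5.900 × 144 = 849.60.
Efficiency loss = 849.60 − 144 = 705.60.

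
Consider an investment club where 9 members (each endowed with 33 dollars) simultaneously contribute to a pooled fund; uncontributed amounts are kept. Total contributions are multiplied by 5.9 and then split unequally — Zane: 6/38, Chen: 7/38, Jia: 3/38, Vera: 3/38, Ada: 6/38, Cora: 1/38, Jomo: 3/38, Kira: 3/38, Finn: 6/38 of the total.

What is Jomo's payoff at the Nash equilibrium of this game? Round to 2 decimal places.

Player j's private return per contributed unit is 5.9 × (j's share). Contributing is weakly dominant for j when that share is at least 1/5.9 = 0.1695, and contributing 0 is dominant otherwise.
The only share above 0.1695 is Chen's 7/38, contributing 33; the remaining 8 contribute 0. Total contributed: 33.
Jomo keeps 33 and receives 5.9 × 33 × 3/38 = 15.37 from the pooled fund, for a payoff of 48.37.

48.37 dollars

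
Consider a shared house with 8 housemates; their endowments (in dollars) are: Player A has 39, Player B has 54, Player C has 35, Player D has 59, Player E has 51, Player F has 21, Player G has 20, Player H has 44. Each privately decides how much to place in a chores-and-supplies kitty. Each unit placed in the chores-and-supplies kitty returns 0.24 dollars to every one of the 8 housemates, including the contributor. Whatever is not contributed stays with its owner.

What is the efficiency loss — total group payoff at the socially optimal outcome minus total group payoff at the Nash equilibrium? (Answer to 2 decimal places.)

297.16 dollars

The private return per contributed unit is 0.24 < 1 for everyone, so the Nash equilibrium is zero contribution and the group total is Σ E_j = 39 + 54 + 35 + 59 + 51 + 21 + 20 + 44 = 323.
Each contributed unit returns 1.920 to the group, so the social optimum is full contribution by everyone: group total = 1.920 × 323 = 620.16.
Efficiency loss = (1.920 − 1) × 323 = 297.16.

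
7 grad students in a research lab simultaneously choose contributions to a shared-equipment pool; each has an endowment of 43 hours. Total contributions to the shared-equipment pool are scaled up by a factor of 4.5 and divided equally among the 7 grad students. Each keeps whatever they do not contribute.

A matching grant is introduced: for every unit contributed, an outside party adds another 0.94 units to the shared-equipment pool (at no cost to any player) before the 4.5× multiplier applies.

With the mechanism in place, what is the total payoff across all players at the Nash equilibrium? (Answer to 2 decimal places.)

2627.73 hours

The effective private return per unit is now 4.5 × 1.94 / 7 = 1.2471 > 1, so every player's dominant strategy flips to full contribution.
So the Nash equilibrium is full contribution by all 7; the group earns 4.5 × 1.94 × 301 = 2627.73.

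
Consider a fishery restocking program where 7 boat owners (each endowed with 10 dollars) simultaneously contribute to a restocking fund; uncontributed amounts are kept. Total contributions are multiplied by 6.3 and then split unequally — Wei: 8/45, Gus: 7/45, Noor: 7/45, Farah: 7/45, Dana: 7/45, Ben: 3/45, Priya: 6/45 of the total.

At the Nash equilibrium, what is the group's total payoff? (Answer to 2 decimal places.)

123.00 dollars

A player with share s gets back 6.3·s per unit contributed, so full contribution is dominant for anyone with s > 1/6.3 = 0.1587 and zero contribution is dominant for anyone below.
Wei alone (share 8/45) is above the threshold, contributing 10; the remaining 6 contribute 0. Total contributed: 10.
The restocking fund pays out 6.3 × 10 = 63.00 in total (split across the unequal shares, but the aggregate is all that matters for the group sum).
The 6 free-riders keep 10 each, adding 60. Group total = 60 + 63.00 = 123.00.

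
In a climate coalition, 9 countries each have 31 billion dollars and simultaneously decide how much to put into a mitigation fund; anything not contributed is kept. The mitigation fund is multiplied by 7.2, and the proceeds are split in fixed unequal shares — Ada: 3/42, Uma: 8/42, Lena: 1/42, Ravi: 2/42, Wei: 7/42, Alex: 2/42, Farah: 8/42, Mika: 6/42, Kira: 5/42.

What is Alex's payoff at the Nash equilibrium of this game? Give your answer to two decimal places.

73.51 billion dollars

For player j, contributing a unit is worthwhile iff 7.2 × (j's share) ≥ 1, i.e. iff j's share is at least 0.1389.
Uma, Wei, Farah and Mika are above the threshold, contributing 31 each; the remaining 5 contribute 0. Total contributed: 124.
Alex keeps 31 and receives 7.2 × 124 × 2/42 = 42.51 from the mitigation fund, for a payoff of 73.51.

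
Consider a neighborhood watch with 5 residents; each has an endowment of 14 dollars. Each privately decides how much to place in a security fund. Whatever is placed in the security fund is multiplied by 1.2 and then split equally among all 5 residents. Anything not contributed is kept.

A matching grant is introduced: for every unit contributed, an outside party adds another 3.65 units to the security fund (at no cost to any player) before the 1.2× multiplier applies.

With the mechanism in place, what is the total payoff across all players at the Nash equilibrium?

390.60 dollars

With the mechanism, a contributed unit returns 1.2 × 4.65 / 5 = 1.1160 per unit of net cost to the contributor — now above 1 — so contributing fully is weakly dominant for every player.
So the Nash equilibrium is full contribution by all 5; the group earns 1.2 × 4.65 × 70 = 390.60.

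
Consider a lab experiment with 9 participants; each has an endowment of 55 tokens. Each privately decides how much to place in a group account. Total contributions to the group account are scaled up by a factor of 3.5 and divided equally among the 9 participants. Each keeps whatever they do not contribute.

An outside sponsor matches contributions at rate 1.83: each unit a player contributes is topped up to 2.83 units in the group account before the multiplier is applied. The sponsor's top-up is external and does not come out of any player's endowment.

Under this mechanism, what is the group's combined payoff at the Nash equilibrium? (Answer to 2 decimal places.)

4902.98 tokens

Under the mechanism each unit contributed yields 3.5 × 2.83 / 9 = 1.1006 back to its contributor per unit of net cost, which exceeds 1, making full contribution the dominant choice for everyone.
So the Nash equilibrium is full contribution by all 9; the group earns 3.5 × 2.83 × 495 = 4902.98.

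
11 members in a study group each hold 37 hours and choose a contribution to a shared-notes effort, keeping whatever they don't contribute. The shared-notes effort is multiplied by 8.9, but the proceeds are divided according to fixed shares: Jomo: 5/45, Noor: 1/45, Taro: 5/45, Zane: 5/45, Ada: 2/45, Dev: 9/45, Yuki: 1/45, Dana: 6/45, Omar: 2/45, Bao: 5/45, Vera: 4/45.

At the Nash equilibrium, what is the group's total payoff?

991.60 hours

Player j's private return per contributed unit is 8.9 × (j's share). Contributing is weakly dominant for j when that share is at least 1/8.9 = 0.1124, and contributing 0 is dominant otherwise.
The shares above 0.1124 belong to Dev and Dana, contributing 37 each; the remaining 9 contribute 0. Total contributed: 74.
The shared-notes effort pays out 8.9 × 74 = 658.60 in total (split across the unequal shares, but the aggregate is all that matters for the group sum).
The 9 free-riders keep 37 each, adding 333. Group total = 333 + 658.60 = 991.60.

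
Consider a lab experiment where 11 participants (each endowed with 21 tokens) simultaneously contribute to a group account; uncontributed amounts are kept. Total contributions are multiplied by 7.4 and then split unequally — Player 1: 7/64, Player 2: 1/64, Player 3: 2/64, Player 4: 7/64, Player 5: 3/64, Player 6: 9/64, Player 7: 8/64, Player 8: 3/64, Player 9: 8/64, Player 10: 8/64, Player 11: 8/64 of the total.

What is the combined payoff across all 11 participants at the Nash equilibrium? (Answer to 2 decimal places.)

365.40 tokens

A player with share s gets back 7.4·s per unit contributed, so full contribution is dominant for anyone with s > 1/7.4 = 0.1351 and zero contribution is dominant for anyone below.
Player 6 alone (share 9/64) is above the threshold, contributing 21; the remaining 10 contribute 0. Total contributed: 21.
The group account pays out 7.4 × 21 = 155.40 in total (split across the unequal shares, but the aggregate is all that matters for the group sum).
The 10 free-riders keep 21 each, adding 210. Group total = 210 + 155.40 = 365.40.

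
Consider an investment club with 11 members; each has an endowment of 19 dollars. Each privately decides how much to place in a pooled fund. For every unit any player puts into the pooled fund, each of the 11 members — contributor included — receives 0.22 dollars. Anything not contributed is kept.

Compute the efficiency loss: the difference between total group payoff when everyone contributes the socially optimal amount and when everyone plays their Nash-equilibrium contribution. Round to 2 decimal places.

296.78 dollars

The private return per contributed unit is 0.22 < 1, so contributing 0 is dominant for every player. At the Nash equilibrium everyone keeps their 19, and the group total is 11 × 19 = 209.
Each contributed unit returns 2.420 to the group as a whole (0.22 to each of 11 players), which exceeds 1, so the social optimum is full contribution: group total = 2.420 × 209 = 505.78.
Efficiency loss = 505.78 − 209 = 296.78.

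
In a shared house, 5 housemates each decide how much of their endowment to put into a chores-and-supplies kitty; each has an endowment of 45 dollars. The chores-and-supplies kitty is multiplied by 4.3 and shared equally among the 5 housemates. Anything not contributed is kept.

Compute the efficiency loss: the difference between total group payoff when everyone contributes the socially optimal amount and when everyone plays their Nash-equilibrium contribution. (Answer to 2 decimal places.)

742.50 dollars

Each contributed unit returns 4.3/5 = 0.8600 to its contributor — below 1 — so contributing 0 is dominant for every player. At the Nash equilibrium everyone keeps their 45, and the group total is 5 × 45 = 225.
Each contributed unit returns 4.300 to the group as a whole (0.8600 to each of 5 players), which exceeds 1, so the social optimum is full contribution: group total = 4.300 × 225 = 967.50.
Efficiency loss = 967.50 − 225 = 742.50.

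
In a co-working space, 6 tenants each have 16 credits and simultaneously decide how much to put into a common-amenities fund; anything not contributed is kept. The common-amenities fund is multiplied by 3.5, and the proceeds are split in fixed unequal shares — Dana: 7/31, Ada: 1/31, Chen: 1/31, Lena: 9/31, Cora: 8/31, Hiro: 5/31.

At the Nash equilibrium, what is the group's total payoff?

Each unit j contributes comes back to j as 3.5 × (j's share), so j prefers to contribute only if that share exceeds 1/3.5 = 0.2857; otherwise keeping the unit dominates.
Only Lena (9/31) clears that bar, contributing 16; the remaining 5 contribute 0. Total contributed: 16.
The common-amenities fund pays out 3.5 × 16 = 56.00 in total (split across the unequal shares, but the aggregate is all that matters for the group sum).
The 5 free-riders keep 16 each, adding 80. Group total = 80 + 56.00 = 136.00.

136.00 credits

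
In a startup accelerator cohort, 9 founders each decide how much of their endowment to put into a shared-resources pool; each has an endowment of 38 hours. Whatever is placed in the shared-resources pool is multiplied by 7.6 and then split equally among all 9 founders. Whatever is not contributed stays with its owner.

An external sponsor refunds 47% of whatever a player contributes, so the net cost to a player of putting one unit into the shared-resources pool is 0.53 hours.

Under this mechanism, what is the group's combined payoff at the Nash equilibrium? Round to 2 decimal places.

Under the mechanism each unit contributed yields (7.6/9) / 0.53 = 1.5933 back to its contributor per unit of net cost, which exceeds 1, making full contribution the dominant choice for everyone.
So the Nash equilibrium is full contribution by all 9; the group earns 9 × (38 × 0.47 + 7.6 × 38) = 2759.94.

2759.94 hours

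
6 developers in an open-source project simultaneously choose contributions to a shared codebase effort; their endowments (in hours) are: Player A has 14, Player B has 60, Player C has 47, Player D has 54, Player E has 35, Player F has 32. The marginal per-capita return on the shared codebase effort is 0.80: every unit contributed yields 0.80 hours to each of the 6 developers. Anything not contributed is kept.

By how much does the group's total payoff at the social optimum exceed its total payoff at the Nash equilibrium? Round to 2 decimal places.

919.60 hours

The private return per contributed unit is 0.80 < 1 for everyone, so the Nash equilibrium is zero contribution and the group total is Σ E_j = 14 + 60 + 47 + 54 + 35 + 32 = 242.
Each contributed unit returns 4.800 to the group, so the social optimum is full contribution by everyone: group total = 4.800 × 242 = 1161.60.
Efficiency loss = (4.800 − 1) × 242 = 919.60.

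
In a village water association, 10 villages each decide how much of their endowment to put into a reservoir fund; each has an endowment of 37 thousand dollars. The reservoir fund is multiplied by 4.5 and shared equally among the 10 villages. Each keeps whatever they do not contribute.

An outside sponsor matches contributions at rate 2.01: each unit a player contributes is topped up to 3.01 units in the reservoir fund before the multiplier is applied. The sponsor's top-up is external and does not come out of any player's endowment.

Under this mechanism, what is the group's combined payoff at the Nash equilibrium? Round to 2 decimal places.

With the mechanism, a contributed unit returns 4.5 × 3.01 / 10 = 1.3545 per unit of net cost to the contributor — now above 1 — so contributing fully is weakly dominant for every player.
At the Nash equilibrium everyone contributes 37. Group total payoff = 4.5 × 3.01 × 370 = 5011.65.

5011.65 thousand dollars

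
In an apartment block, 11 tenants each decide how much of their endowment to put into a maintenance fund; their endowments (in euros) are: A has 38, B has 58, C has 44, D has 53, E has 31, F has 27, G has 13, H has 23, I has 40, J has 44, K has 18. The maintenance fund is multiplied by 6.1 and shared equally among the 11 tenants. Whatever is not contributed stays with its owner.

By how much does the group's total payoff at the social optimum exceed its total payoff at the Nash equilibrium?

1983.90 euros

The private return per contributed unit is 6.1/11 = 0.5545 < 1 for every player regardless of endowment, so the Nash equilibrium is zero contribution and the group total is Σ E_j = 38 + 58 + 44 + 53 + 31 + 27 + 13 + 23 + 40 + 44 + 18 = 389.
Each contributed unit returns 6.100 to the group, so the social optimum is full contribution by everyone: group total = 6.100 × 389 = 2372.90.
Efficiency loss = (6.100 − 1) × 389 = 1983.90.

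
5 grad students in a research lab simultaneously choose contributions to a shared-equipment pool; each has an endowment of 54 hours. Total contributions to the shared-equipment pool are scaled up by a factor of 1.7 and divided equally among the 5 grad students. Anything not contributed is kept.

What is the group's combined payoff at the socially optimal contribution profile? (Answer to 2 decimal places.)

459.00 hours

Each contributed unit returns 1.700 to the group as a whole (0.3400 to each of 5 players), which exceeds 1, so the social optimum is full contribution: group total = 1.700 × 270 = 459.00.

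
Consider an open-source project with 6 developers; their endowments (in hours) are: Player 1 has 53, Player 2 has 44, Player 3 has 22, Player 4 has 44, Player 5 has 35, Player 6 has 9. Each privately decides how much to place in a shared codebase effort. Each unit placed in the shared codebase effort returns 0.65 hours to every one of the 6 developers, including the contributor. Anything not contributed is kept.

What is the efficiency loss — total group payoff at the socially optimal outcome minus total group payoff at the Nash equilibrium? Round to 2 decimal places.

600.30 hours

The private return per contributed unit is 0.65 < 1 for everyone, so the Nash equilibrium is zero contribution and the group total is Σ E_j = 53 + 44 + 22 + 44 + 35 + 9 = 207.
Each contributed unit returns 3.900 to the group, so the social optimum is full contribution by everyone: group total = 3.900 × 207 = 807.30.
Efficiency loss = (3.900 − 1) × 207 = 600.30.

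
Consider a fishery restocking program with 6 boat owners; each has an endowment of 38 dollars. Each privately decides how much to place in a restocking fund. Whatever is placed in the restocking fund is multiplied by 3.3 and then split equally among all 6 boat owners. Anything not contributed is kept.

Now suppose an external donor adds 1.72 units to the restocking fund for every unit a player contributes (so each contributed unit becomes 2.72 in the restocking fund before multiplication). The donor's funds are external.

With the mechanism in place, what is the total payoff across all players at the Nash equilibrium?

2046.53 dollars

The effective private return per unit is now 3.3 × 2.72 / 6 = 1.4960 > 1, so every player's dominant strategy flips to full contribution.
So the Nash equilibrium is full contribution by all 6; the group earns 3.3 × 2.72 × 228 = 2046.53.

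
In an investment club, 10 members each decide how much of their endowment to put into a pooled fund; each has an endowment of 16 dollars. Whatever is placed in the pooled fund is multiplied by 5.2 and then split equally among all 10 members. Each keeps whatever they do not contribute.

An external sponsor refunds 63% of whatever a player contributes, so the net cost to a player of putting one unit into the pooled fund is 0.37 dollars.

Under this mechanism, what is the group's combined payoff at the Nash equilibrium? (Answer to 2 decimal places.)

With the mechanism, a contributed unit returns (5.2/10) / 0.37 = 1.4054 per unit of net cost to the contributor — now above 1 — so contributing fully is weakly dominant for every player.
At the Nash equilibrium everyone contributes 16. Group total payoff = 10 × (16 × 0.63 + 5.2 × 16) = 932.80.

932.80 dollars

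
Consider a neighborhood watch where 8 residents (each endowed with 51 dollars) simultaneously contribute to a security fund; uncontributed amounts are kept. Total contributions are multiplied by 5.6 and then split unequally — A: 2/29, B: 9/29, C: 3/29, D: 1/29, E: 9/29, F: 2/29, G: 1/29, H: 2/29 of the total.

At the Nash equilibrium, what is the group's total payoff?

877.20 dollars

For player j, contributing a unit is worthwhile iff 5.6 × (j's share) ≥ 1, i.e. iff j's share is at least 0.1786.
B and E clear that bar, contributing 51 each; the remaining 6 contribute 0. Total contributed: 102.
The security fund pays out 5.6 × 102 = 571.20 in total (split across the unequal shares, but the aggregate is all that matters for the group sum).
The 6 free-riders keep 51 each, adding 306. Group total = 306 + 571.20 = 877.20.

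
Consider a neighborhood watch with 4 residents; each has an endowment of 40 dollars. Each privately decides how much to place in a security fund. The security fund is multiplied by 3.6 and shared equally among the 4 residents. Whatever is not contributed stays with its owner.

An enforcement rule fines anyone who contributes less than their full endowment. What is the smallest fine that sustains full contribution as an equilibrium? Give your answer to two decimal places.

4.00 dollars

Given the others contribute fully, the best deviation is to contribute 0 (any partial contribution still incurs the fine and gives up units whose private return 0.9000 is below 1).
Deviating from 40 to 0 saves 40 dollars but forfeits the deviator's share of the drop in the security fund: 3.6/4 × 40 = 36.00.
So the deviation gain is 40 − 36.00 = 4.00, and the fine must be at least 4.00 dollars to wipe it out.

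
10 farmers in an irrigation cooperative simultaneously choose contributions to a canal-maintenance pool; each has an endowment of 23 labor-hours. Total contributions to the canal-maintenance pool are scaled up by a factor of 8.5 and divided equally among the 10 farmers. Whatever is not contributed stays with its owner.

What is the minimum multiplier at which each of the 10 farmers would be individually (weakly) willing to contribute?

10

A contributed unit returns (multiplier)/10 to its contributor.
This reaches 1 exactly when the multiplier is 10.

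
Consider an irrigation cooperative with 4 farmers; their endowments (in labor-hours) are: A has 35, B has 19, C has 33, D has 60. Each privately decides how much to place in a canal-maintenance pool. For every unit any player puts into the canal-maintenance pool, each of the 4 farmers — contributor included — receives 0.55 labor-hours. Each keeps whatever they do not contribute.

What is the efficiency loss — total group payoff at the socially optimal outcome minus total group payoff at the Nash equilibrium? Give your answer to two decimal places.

The private return per contributed unit is 0.55 < 1 for everyone, so the Nash equilibrium is zero contribution and the group total is Σ E_j = 35 + 19 + 33 + 60 = 147.
Each contributed unit returns 2.200 to the group, so the social optimum is full contribution by everyone: group total = 2.200 × 147 = 323.40.
Efficiency loss = (2.200 − 1) × 147 = 176.40.

176.40 labor-hours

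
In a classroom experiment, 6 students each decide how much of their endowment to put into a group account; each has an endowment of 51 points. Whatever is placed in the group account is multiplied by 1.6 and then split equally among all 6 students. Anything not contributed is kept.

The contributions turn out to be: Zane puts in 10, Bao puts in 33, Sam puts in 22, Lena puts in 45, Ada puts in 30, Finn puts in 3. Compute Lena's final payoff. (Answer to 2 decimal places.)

44.13 points

Total contributed: 10 + 33 + 22 + 45 + 30 + 3 = 143.
Each receives 1.6 × 143 / 6 = 38.13 from the group account.
Lena keeps 51 − 45 = 6, so Lena's payoff is 6 + 38.13 = 44.13.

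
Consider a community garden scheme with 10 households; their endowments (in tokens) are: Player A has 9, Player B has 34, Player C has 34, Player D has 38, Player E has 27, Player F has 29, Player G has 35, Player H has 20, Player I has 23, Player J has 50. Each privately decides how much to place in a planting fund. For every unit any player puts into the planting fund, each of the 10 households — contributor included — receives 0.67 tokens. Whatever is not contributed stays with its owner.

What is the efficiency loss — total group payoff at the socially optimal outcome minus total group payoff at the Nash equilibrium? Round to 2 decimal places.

1704.30 tokens

The private return per contributed unit is 0.67 < 1 for everyone, so the Nash equilibrium is zero contribution and the group total is Σ E_j = 9 + 34 + 34 + 38 + 27 + 29 + 35 + 20 + 23 + 50 = 299.
Each contributed unit returns 6.700 to the group, so the social optimum is full contribution by everyone: group total = 6.700 × 299 = 2003.30.
Efficiency loss = (6.700 − 1) × 299 = 1704.30.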